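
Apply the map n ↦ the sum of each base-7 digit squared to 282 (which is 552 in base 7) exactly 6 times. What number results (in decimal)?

10

282 = (5,5,2)_7 → 5² + 5² + 2² = 54
54 = (1,0,5)_7 → 1² + 0² + 5² = 26
26 = (3,5)_7 → 3² + 5² = 34
34 = (4,6)_7 → 4² + 6² = 52
52 = (1,0,3)_7 → 1² + 0² + 3² = 10
10 = (1,3)_7 → 1² + 3² = 10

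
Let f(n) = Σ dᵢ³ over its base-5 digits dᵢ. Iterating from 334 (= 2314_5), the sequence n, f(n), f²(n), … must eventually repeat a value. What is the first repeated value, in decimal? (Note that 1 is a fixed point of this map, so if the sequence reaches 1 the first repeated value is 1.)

28

334 = (2,3,1,4)_5 → 100
100 = (4,0,0)_5 → 64
64 = (2,2,4)_5 → 80
80 = (3,1,0)_5 → 28
28 = (1,0,3)_5 → 28  — 28 already appeared earlier.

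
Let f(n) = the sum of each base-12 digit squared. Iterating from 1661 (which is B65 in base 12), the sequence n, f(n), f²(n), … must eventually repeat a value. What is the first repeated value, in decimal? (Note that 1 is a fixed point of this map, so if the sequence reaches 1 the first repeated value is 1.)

1661 = (11,6,5)_12 → 11² + 6² + 5² = 182
182 = (1,3,2)_12 → 1² + 3² + 2² = 14
14 = (1,2)_12 → 1² + 2² = 5
5 = (5)_12 → 5² = 25
25 = (2,1)_12 → 2² + 1² = 5  — 5 already appeared earlier.

5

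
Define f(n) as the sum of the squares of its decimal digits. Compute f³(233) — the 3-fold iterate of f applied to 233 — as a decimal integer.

64

233 → 2² + 3² + 3² = 22
22 → 2² + 2² = 8
8 → 8² = 64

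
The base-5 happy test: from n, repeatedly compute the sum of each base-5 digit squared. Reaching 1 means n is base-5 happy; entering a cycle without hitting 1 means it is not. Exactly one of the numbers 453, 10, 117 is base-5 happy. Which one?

453

453: 453 → 27 → 5 → 1  — reaches 1 (base-5 happy)
10: 10 → 4 → 16 → 10  — repeats 10 (not base-5 happy)
117: 117 → 29 → 17 → 13 → 13  — repeats 13 (not base-5 happy)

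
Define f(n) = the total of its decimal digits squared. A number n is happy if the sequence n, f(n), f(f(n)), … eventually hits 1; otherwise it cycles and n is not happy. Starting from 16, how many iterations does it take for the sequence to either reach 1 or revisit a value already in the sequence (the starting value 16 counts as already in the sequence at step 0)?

16 → 1² + 6² = 1 + 36 = 37
37 → 3² + 7² = 9 + 49 = 58
58 → 5² + 8² = 25 + 64 = 89
89 → 8² + 9² = 64 + 81 = 145
145 → 1² + 4² + 5² = 1 + 16 + 25 = 42
42 → 4² + 2² = 16 + 4 = 20
20 → 2² + 0² = 4 + 0 = 4
4 → 4² = 16  — 16 repeats.
That took 8 steps.

8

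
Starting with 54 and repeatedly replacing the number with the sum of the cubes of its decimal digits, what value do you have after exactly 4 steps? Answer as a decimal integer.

54 → 5³ + 4³ = 189
189 → 1³ + 8³ + 9³ = 1242
1242 → 1³ + 2³ + 4³ + 2³ = 81
81 → 8³ + 1³ = 513

513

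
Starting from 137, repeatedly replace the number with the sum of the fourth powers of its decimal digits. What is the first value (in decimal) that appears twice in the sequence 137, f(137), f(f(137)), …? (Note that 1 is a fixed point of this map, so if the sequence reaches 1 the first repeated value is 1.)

137 → 1⁴ + 3⁴ + 7⁴ = 2483
2483 → 2⁴ + 4⁴ + 8⁴ + 3⁴ = 4449
4449 → 4⁴ + 4⁴ + 4⁴ + 9⁴ = 7329
7329 → 7⁴ + 3⁴ + 2⁴ + 9⁴ = 9059
9059 → 9⁴ + 0⁴ + 5⁴ + 9⁴ = 13747
13747 → 1⁴ + 3⁴ + 7⁴ + 4⁴ + 7⁴ = 5140
5140 → 5⁴ + 1⁴ + 4⁴ + 0⁴ = 882
882 → 8⁴ + 8⁴ + 2⁴ = 8208
8208 → 8⁴ + 2⁴ + 0⁴ + 8⁴ = 8208  — 8208 already appeared earlier.

8208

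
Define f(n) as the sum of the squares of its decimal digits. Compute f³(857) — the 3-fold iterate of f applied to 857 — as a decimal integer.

65

857 → 138
138 → 74
74 → 65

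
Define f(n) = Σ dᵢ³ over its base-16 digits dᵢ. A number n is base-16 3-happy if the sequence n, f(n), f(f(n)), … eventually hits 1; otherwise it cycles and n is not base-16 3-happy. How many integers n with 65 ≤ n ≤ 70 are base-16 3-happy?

1

65: 65 → 65  (repeats 65)
66: 66 → 72 → 576 → 72  (repeats 72)
67: 67 → 91 → 1456 → 1456  (repeats 1456)
68: 68 → 128 → 512 → 8 → 512  (repeats 512)
69: 69 → 189 → 3528 → 4437 → 252 → 5103 → 6147 → 540 → 1737 → 2673 → 1344 → 189  (repeats 189)
70: 70 → 280 → 514 → 16 → 1  (reaches 1)
base-16 3-happy: 70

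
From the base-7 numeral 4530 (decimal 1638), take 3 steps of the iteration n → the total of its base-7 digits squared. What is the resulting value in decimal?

1638 = (4,5,3,0)_7 → 4² + 5² + 3² + 0² = 16 + 25 + 9 + 0 = 50
50 = (1,0,1)_7 → 1² + 0² + 1² = 1 + 0 + 1 = 2
2 = (2)_7 → 2² = 4

4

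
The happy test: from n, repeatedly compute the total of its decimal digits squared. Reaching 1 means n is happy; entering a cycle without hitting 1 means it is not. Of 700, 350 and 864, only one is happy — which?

700: 700 → 49 → 97 → 130 → 10 → 1  — reaches 1 (happy)
350: 350 → 34 → 25 → 29 → 85 → 89 → 145 → 42 → 20 → 4 → 16 → 37 → 58 → 89  — repeats 89 (not happy)
864: 864 → 116 → 38 → 73 → 58 → 89 → 145 → 42 → 20 → 4 → 16 → 37 → 58  — repeats 58 (not happy)

700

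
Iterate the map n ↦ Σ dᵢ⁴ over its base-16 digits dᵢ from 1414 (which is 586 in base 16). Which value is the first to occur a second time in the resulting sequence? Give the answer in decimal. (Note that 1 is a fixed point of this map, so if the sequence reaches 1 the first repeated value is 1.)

1414 = (5,8,6)_16 → 5⁴ + 8⁴ + 6⁴ = 625 + 4096 + 1296 = 6017
6017 = (1,7,8,1)_16 → 1⁴ + 7⁴ + 8⁴ + 1⁴ = 1 + 2401 + 4096 + 1 = 6499
6499 = (1,9,6,3)_16 → 1⁴ + 9⁴ + 6⁴ + 3⁴ = 1 + 6561 + 1296 + 81 = 7939
7939 = (1,15,0,3)_16 → 1⁴ + 15⁴ + 0⁴ + 3⁴ = 1 + 50625 + 0 + 81 = 50707
50707 = (12,6,1,3)_16 → 12⁴ + 6⁴ + 1⁴ + 3⁴ = 20736 + 1296 + 1 + 81 = 22114
22114 = (5,6,6,2)_16 → 5⁴ + 6⁴ + 6⁴ + 2⁴ = 625 + 1296 + 1296 + 16 = 3233
3233 = (12,10,1)_16 → 12⁴ + 10⁴ + 1⁴ = 20736 + 10000 + 1 = 30737
30737 = (7,8,1,1)_16 → 7⁴ + 8⁴ + 1⁴ + 1⁴ = 2401 + 4096 + 1 + 1 = 6499  — 6499 already appeared earlier.

6499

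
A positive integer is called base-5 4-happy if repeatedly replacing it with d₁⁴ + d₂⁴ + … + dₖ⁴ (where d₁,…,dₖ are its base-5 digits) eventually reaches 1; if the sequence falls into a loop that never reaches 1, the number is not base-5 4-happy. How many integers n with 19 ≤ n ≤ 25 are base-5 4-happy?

19: 19 → 337 → 129 → 257 → 33 → 83 → 163 → 99 → 593 → 499 → 849 → 595 → 593  (repeats 593)
20: 20 → 256 → 18 → 162 → 34 → 258 → 98 → 418 → 244 → 594 → 674 → 514 → 528 → 338 → 194 → 354 → 528  (repeats 528)
21: 21 → 257 → 33 → 83 → 163 → 99 → 593 → 499 → 849 → 595 → 593  (repeats 593)
22: 22 → 272 → 288 → 114 → 528 → 338 → 194 → 354 → 528  (repeats 528)
23: 23 → 337 → 129 → 257 → 33 → 83 → 163 → 99 → 593 → 499 → 849 → 595 → 593  (repeats 593)
24: 24 → 512 → 288 → 114 → 528 → 338 → 194 → 354 → 528  (repeats 528)
25: 25 → 1  (reaches 1)
base-5 4-happy: 25

1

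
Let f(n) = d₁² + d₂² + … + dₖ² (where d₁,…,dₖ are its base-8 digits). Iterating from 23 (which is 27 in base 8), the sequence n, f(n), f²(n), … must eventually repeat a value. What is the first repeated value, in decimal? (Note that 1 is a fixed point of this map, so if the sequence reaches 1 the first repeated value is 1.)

23 = (2,7)_8 → 2² + 7² = 4 + 49 = 53
53 = (6,5)_8 → 6² + 5² = 36 + 25 = 61
61 = (7,5)_8 → 7² + 5² = 49 + 25 = 74
74 = (1,1,2)_8 → 1² + 1² + 2² = 1 + 1 + 4 = 6
6 = (6)_8 → 6² = 36
36 = (4,4)_8 → 4² + 4² = 16 + 16 = 32
32 = (4,0)_8 → 4² + 0² = 16 + 0 = 16
16 = (2,0)_8 → 2² + 0² = 4 + 0 = 4
4 = (4)_8 → 4² = 16  — 16 already appeared earlier.

16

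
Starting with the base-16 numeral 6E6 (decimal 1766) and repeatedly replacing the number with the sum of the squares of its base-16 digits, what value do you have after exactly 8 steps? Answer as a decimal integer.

1766 = (6,14,6)_16 → 6² + 14² + 6² = 268
268 = (1,0,12)_16 → 1² + 0² + 12² = 145
145 = (9,1)_16 → 9² + 1² = 82
82 = (5,2)_16 → 5² + 2² = 29
29 = (1,13)_16 → 1² + 13² = 170
170 = (10,10)_16 → 10² + 10² = 200
200 = (12,8)_16 → 12² + 8² = 208
208 = (13,0)_16 → 13² + 0² = 169

169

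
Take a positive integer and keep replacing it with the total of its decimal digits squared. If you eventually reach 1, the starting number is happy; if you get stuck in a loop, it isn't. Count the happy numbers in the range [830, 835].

830: 830 → 73 → 58 → 89 → 145 → 42 → 20 → 4 → 16 → 37 → 58  — not happy
831: 831 → 74 → 65 → 61 → 37 → 58 → 89 → 145 → 42 → 20 → 4 → 16 → 37  — not happy
832: 832 → 77 → 98 → 145 → 42 → 20 → 4 → 16 → 37 → 58 → 89 → 145  — not happy
833: 833 → 82 → 68 → 100 → 1  — happy
834: 834 → 89 → 145 → 42 → 20 → 4 → 16 → 37 → 58 → 89  — not happy
835: 835 → 98 → 145 → 42 → 20 → 4 → 16 → 37 → 58 → 89 → 145  — not happy
happy: 833

1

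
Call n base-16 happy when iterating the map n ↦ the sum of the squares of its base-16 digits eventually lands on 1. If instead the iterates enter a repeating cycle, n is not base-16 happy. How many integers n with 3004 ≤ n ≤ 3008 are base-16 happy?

3004: 3004 → 386 → 69 → 41 → 85 → 50 → 13 → 169 → 181 → 146 → 85  — not base-16 happy
3005: 3005 → 411 → 203 → 265 → 82 → 29 → 170 → 200 → 208 → 169 → 181 → 146 → 85 → 50 → 13 → 169  — not base-16 happy
3006: 3006 → 438 → 158 → 277 → 27 → 122 → 149 → 106 → 136 → 128 → 64 → 16 → 1  — base-16 happy
3007: 3007 → 467 → 179 → 130 → 68 → 32 → 4 → 16 → 1  — base-16 happy
3008: 3008 → 265 → 82 → 29 → 170 → 200 → 208 → 169 → 181 → 146 → 85 → 50 → 13 → 169  — not base-16 happy
base-16 happy: 3006, 3007

2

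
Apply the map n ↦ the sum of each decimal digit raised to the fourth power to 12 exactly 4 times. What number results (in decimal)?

8208

12 → 1⁴ + 2⁴ = 17
17 → 1⁴ + 7⁴ = 2402
2402 → 2⁴ + 4⁴ + 0⁴ + 2⁴ = 288
288 → 2⁴ + 8⁴ + 8⁴ = 8208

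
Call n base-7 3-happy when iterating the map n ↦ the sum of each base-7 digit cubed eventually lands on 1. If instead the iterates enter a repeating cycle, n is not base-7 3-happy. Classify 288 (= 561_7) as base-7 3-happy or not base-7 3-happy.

288 = (5,6,1)_7 → 5³ + 6³ + 1³ = 125 + 216 + 1 = 342
342 = (6,6,6)_7 → 6³ + 6³ + 6³ = 216 + 216 + 216 = 648
648 = (1,6,1,4)_7 → 1³ + 6³ + 1³ + 4³ = 1 + 216 + 1 + 64 = 282
282 = (5,5,2)_7 → 5³ + 5³ + 2³ = 125 + 125 + 8 = 258
258 = (5,1,6)_7 → 5³ + 1³ + 6³ = 125 + 1 + 216 = 342  — 342 already seen; the sequence cycles without reaching 1.

not base-7 3-happy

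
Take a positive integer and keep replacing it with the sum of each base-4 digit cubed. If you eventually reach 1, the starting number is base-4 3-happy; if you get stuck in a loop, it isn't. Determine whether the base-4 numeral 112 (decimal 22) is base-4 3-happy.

base-4 3-happy

22 = (1,1,2)_4 → 1³ + 1³ + 2³ = 10
10 = (2,2)_4 → 2³ + 2³ = 16
16 = (1,0,0)_4 → 1³ + 0³ + 0³ = 1  — reached 1.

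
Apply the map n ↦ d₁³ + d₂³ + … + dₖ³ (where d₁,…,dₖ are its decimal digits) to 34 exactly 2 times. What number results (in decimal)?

730

34 → 3³ + 4³ = 91
91 → 9³ + 1³ = 730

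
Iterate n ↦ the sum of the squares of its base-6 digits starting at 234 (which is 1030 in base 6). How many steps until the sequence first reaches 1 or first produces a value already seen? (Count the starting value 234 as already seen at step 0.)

234 = (1,0,3,0)_6 → 1² + 0² + 3² + 0² = 1 + 0 + 9 + 0 = 10
10 = (1,4)_6 → 1² + 4² = 1 + 16 = 17
17 = (2,5)_6 → 2² + 5² = 4 + 25 = 29
29 = (4,5)_6 → 4² + 5² = 16 + 25 = 41
41 = (1,0,5)_6 → 1² + 0² + 5² = 1 + 0 + 25 = 26
26 = (4,2)_6 → 4² + 2² = 16 + 4 = 20
20 = (3,2)_6 → 3² + 2² = 9 + 4 = 13
13 = (2,1)_6 → 2² + 1² = 4 + 1 = 5
5 = (5)_6 → 5² = 25
25 = (4,1)_6 → 4² + 1² = 16 + 1 = 17  — 17 repeats.
That took 10 steps.

10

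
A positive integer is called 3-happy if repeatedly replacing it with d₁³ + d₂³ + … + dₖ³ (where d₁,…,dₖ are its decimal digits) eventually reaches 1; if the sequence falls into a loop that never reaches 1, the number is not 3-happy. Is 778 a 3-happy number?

3-happy

778 → 7³ + 7³ + 8³ = 343 + 343 + 512 = 1198
1198 → 1³ + 1³ + 9³ + 8³ = 1 + 1 + 729 + 512 = 1243
1243 → 1³ + 2³ + 4³ + 3³ = 1 + 8 + 64 + 27 = 100
100 → 1³ + 0³ + 0³ = 1 + 0 + 0 = 1  — reached 1.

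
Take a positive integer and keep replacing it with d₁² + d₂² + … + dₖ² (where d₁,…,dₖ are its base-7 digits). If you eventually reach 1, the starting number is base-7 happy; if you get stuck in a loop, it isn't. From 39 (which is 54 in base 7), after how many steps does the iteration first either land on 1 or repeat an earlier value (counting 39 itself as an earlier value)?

39 = (5,4)_7 → 5² + 4² = 25 + 16 = 41
41 = (5,6)_7 → 5² + 6² = 25 + 36 = 61
61 = (1,1,5)_7 → 1² + 1² + 5² = 1 + 1 + 25 = 27
27 = (3,6)_7 → 3² + 6² = 9 + 36 = 45
45 = (6,3)_7 → 6² + 3² = 36 + 9 = 45  — 45 repeats.
That took 5 steps.

5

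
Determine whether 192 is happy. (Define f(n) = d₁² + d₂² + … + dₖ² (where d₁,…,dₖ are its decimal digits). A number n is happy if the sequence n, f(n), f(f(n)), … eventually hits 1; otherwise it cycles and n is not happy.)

192 → 1² + 9² + 2² = 86
86 → 8² + 6² = 100
100 → 1² + 0² + 0² = 1  — reached 1.

happy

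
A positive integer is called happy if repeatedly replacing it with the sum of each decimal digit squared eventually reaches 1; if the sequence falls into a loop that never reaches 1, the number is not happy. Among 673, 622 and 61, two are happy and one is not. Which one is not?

61

673: 673 → 94 → 97 → 130 → 10 → 1  — reaches 1 (happy)
622: 622 → 44 → 32 → 13 → 10 → 1  — reaches 1 (happy)
61: 61 → 37 → 58 → 89 → 145 → 42 → 20 → 4 → 16 → 37  — repeats 37 (not happy)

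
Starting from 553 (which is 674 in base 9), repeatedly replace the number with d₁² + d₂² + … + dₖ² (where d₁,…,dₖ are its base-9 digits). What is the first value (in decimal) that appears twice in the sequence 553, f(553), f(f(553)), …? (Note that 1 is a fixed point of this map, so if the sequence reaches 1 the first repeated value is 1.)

553 = (6,7,4)_9 → 6² + 7² + 4² = 101
101 = (1,2,2)_9 → 1² + 2² + 2² = 9
9 = (1,0)_9 → 1² + 0² = 1  — reached the fixed point 1.
1 → 1, so 1 is the first repeated value.

1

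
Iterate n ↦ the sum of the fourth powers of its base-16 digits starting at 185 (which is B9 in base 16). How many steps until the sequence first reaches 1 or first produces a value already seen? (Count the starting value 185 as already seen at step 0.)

12

185 = (11,9)_16 → 11⁴ + 9⁴ = 21202
21202 = (5,2,13,2)_16 → 5⁴ + 2⁴ + 13⁴ + 2⁴ = 29218
29218 = (7,2,2,2)_16 → 7⁴ + 2⁴ + 2⁴ + 2⁴ = 2449
2449 = (9,9,1)_16 → 9⁴ + 9⁴ + 1⁴ = 13123
13123 = (3,3,4,3)_16 → 3⁴ + 3⁴ + 4⁴ + 3⁴ = 499
499 = (1,15,3)_16 → 1⁴ + 15⁴ + 3⁴ = 50707
50707 = (12,6,1,3)_16 → 12⁴ + 6⁴ + 1⁴ + 3⁴ = 22114
22114 = (5,6,6,2)_16 → 5⁴ + 6⁴ + 6⁴ + 2⁴ = 3233
3233 = (12,10,1)_16 → 12⁴ + 10⁴ + 1⁴ = 30737
30737 = (7,8,1,1)_16 → 7⁴ + 8⁴ + 1⁴ + 1⁴ = 6499
6499 = (1,9,6,3)_16 → 1⁴ + 9⁴ + 6⁴ + 3⁴ = 7939
7939 = (1,15,0,3)_16 → 1⁴ + 15⁴ + 0⁴ + 3⁴ = 50707  — 50707 repeats.
That took 12 steps.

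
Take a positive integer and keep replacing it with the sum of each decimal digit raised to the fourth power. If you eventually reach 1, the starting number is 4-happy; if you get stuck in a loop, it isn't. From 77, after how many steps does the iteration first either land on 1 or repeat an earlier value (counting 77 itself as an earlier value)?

13

77 → 4802
4802 → 4368
4368 → 5729
5729 → 9603
9603 → 7938
7938 → 13139
13139 → 6725
6725 → 4338
4338 → 4514
4514 → 1138
1138 → 4179
4179 → 9219
9219 → 13139  — 13139 repeats.
That took 13 steps.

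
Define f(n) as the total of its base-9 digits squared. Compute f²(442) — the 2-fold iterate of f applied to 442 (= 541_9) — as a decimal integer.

52

442 = (5,4,1)_9 → 5² + 4² + 1² = 42
42 = (4,6)_9 → 4² + 6² = 52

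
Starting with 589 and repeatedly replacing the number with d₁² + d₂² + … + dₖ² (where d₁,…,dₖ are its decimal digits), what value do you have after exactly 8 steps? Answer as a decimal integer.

42

589 → 5² + 8² + 9² = 170
170 → 1² + 7² + 0² = 50
50 → 5² + 0² = 25
25 → 2² + 5² = 29
29 → 2² + 9² = 85
85 → 8² + 5² = 89
89 → 8² + 9² = 145
145 → 1² + 4² + 5² = 42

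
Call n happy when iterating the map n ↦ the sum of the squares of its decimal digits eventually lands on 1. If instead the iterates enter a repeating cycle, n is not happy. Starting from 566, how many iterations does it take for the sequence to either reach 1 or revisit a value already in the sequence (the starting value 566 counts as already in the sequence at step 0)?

4

566 → 5² + 6² + 6² = 25 + 36 + 36 = 97
97 → 9² + 7² = 81 + 49 = 130
130 → 1² + 3² + 0² = 1 + 9 + 0 = 10
10 → 1² + 0² = 1 + 0 = 1  — reached 1.
That took 4 steps.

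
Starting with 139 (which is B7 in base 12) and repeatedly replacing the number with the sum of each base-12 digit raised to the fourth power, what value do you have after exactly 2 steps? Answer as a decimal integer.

16833

139 = (11,7)_12 → 11⁴ + 7⁴ = 17042
17042 = (9,10,4,2)_12 → 9⁴ + 10⁴ + 4⁴ + 2⁴ = 16833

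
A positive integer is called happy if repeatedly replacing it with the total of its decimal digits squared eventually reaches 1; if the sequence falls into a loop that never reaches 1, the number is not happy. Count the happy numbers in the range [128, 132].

2

128: 128 → 69 → 117 → 51 → 26 → 40 → 16 → 37 → 58 → 89 → 145 → 42 → 20 → 4 → 16  — not happy
129: 129 → 86 → 100 → 1  — happy
130: 130 → 10 → 1  — happy
131: 131 → 11 → 2 → 4 → 16 → 37 → 58 → 89 → 145 → 42 → 20 → 4  — not happy
132: 132 → 14 → 17 → 50 → 25 → 29 → 85 → 89 → 145 → 42 → 20 → 4 → 16 → 37 → 58 → 89  — not happy
happy: 129, 130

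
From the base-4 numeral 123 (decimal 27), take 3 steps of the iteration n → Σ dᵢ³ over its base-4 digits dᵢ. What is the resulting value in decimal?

9

27 = (1,2,3)_4 → 1³ + 2³ + 3³ = 36
36 = (2,1,0)_4 → 2³ + 1³ + 0³ = 9
9 = (2,1)_4 → 2³ + 1³ = 9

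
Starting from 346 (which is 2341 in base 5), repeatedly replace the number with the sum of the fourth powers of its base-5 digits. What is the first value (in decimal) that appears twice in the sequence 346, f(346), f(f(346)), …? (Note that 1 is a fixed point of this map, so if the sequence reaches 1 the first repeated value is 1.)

354

346 = (2,3,4,1)_5 → 2⁴ + 3⁴ + 4⁴ + 1⁴ = 16 + 81 + 256 + 1 = 354
354 = (2,4,0,4)_5 → 2⁴ + 4⁴ + 0⁴ + 4⁴ = 16 + 256 + 0 + 256 = 528
528 = (4,1,0,3)_5 → 4⁴ + 1⁴ + 0⁴ + 3⁴ = 256 + 1 + 0 + 81 = 338
338 = (2,3,2,3)_5 → 2⁴ + 3⁴ + 2⁴ + 3⁴ = 16 + 81 + 16 + 81 = 194
194 = (1,2,3,4)_5 → 1⁴ + 2⁴ + 3⁴ + 4⁴ = 1 + 16 + 81 + 256 = 354  — 354 already appeared earlier.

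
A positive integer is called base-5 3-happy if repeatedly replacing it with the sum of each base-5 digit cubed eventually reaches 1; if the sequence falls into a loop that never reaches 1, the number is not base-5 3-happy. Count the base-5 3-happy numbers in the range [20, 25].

20: 20 → 64 → 80 → 28 → 28  — not base-5 3-happy
21: 21 → 65 → 35 → 9 → 65  — not base-5 3-happy
22: 22 → 72 → 80 → 28 → 28  — not base-5 3-happy
23: 23 → 91 → 55 → 9 → 65 → 35 → 9  — not base-5 3-happy
24: 24 → 128 → 28 → 28  — not base-5 3-happy
25: 25 → 1  — base-5 3-happy
base-5 3-happy: 25

1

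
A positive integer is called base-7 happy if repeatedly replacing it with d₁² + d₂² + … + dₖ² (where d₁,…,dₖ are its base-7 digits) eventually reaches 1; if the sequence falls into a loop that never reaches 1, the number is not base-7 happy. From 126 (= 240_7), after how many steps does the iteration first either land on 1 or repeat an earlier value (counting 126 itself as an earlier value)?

126 = (2,4,0)_7 → 2² + 4² + 0² = 4 + 16 + 0 = 20
20 = (2,6)_7 → 2² + 6² = 4 + 36 = 40
40 = (5,5)_7 → 5² + 5² = 25 + 25 = 50
50 = (1,0,1)_7 → 1² + 0² + 1² = 1 + 0 + 1 = 2
2 = (2)_7 → 2² = 4
4 = (4)_7 → 4² = 16
16 = (2,2)_7 → 2² + 2² = 4 + 4 = 8
8 = (1,1)_7 → 1² + 1² = 1 + 1 = 2  — 2 repeats.
That took 8 steps.

8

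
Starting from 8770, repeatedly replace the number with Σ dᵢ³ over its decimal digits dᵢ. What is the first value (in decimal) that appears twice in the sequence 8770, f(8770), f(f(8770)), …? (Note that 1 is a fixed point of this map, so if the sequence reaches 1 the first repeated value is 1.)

8770 → 8³ + 7³ + 7³ + 0³ = 512 + 343 + 343 + 0 = 1198
1198 → 1³ + 1³ + 9³ + 8³ = 1 + 1 + 729 + 512 = 1243
1243 → 1³ + 2³ + 4³ + 3³ = 1 + 8 + 64 + 27 = 100
100 → 1³ + 0³ + 0³ = 1 + 0 + 0 = 1  — reached the fixed point 1.
1 → 1, so 1 is the first repeated value.

1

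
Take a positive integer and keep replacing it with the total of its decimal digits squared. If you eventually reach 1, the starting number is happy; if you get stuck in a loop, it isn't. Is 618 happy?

not happy

618 → 6² + 1² + 8² = 101
101 → 1² + 0² + 1² = 2
2 → 2² = 4
4 → 4² = 16
16 → 1² + 6² = 37
37 → 3² + 7² = 58
58 → 5² + 8² = 89
89 → 8² + 9² = 145
145 → 1² + 4² + 5² = 42
42 → 4² + 2² = 20
20 → 2² + 0² = 4  — 4 already seen; the sequence cycles without reaching 1.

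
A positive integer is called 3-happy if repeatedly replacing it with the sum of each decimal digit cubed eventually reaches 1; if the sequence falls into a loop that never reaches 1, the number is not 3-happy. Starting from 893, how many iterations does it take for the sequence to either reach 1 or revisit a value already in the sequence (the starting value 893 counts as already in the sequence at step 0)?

5

893 → 8³ + 9³ + 3³ = 512 + 729 + 27 = 1268
1268 → 1³ + 2³ + 6³ + 8³ = 1 + 8 + 216 + 512 = 737
737 → 7³ + 3³ + 7³ = 343 + 27 + 343 = 713
713 → 7³ + 1³ + 3³ = 343 + 1 + 27 = 371
371 → 3³ + 7³ + 1³ = 27 + 343 + 1 = 371  — 371 repeats.
That took 5 steps.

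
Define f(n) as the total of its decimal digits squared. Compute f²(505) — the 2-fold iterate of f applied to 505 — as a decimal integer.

505 → 5² + 0² + 5² = 50
50 → 5² + 0² = 25

25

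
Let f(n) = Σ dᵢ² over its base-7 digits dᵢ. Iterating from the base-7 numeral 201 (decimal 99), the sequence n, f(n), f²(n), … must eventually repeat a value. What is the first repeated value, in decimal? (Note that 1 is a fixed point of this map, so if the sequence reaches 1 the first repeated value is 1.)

25

99 = (2,0,1)_7 → 2² + 0² + 1² = 5
5 = (5)_7 → 5² = 25
25 = (3,4)_7 → 3² + 4² = 25  — 25 already appeared earlier.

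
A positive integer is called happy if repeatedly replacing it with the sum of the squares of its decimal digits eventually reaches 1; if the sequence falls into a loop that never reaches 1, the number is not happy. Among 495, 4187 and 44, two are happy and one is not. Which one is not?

495: 495 → 122 → 9 → 81 → 65 → 61 → 37 → 58 → 89 → 145 → 42 → 20 → 4 → 16 → 37  — repeats 37 (not happy)
4187: 4187 → 130 → 10 → 1  — reaches 1 (happy)
44: 44 → 32 → 13 → 10 → 1  — reaches 1 (happy)

495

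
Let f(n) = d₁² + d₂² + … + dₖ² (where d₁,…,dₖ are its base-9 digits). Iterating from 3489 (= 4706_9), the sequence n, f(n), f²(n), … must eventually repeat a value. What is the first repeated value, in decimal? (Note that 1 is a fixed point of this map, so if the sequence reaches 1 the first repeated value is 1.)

3489 = (4,7,0,6)_9 → 101
101 = (1,2,2)_9 → 9
9 = (1,0)_9 → 1  — reached the fixed point 1.
1 → 1, so 1 is the first repeated value.

1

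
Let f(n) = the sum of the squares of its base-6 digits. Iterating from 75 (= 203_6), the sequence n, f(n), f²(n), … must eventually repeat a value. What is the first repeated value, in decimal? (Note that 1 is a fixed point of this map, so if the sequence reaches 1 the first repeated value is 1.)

13

75 = (2,0,3)_6 → 2² + 0² + 3² = 4 + 0 + 9 = 13
13 = (2,1)_6 → 2² + 1² = 4 + 1 = 5
5 = (5)_6 → 5² = 25
25 = (4,1)_6 → 4² + 1² = 16 + 1 = 17
17 = (2,5)_6 → 2² + 5² = 4 + 25 = 29
29 = (4,5)_6 → 4² + 5² = 16 + 25 = 41
41 = (1,0,5)_6 → 1² + 0² + 5² = 1 + 0 + 25 = 26
26 = (4,2)_6 → 4² + 2² = 16 + 4 = 20
20 = (3,2)_6 → 3² + 2² = 9 + 4 = 13  — 13 already appeared earlier.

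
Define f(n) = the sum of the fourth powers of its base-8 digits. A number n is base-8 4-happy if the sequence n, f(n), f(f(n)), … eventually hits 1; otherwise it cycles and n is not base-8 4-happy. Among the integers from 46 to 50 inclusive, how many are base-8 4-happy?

1

46: 46 → 1921 → 1378 → 913 → 1314 → 544 → 257 → 257  (repeats 257)
47: 47 → 3026 → 3058 → 4338 → 1394 → 1953 → 1634 → 354 → 897 → 1298 → 304 → 1552 → 97 → 258 → 272 → 272  (repeats 272)
48: 48 → 1296 → 288 → 512 → 1  (reaches 1)
49: 49 → 1297 → 289 → 513 → 2 → 16 → 16  (repeats 16)
50: 50 → 1312 → 528 → 17 → 17  (repeats 17)
base-8 4-happy: 48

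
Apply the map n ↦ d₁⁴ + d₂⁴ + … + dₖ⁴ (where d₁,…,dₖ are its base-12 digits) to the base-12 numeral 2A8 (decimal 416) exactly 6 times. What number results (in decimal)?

416 = (2,10,8)_12 → 2⁴ + 10⁴ + 8⁴ = 16 + 10000 + 4096 = 14112
14112 = (8,2,0,0)_12 → 8⁴ + 2⁴ + 0⁴ + 0⁴ = 4096 + 16 + 0 + 0 = 4112
4112 = (2,4,6,8)_12 → 2⁴ + 4⁴ + 6⁴ + 8⁴ = 16 + 256 + 1296 + 4096 = 5664
5664 = (3,3,4,0)_12 → 3⁴ + 3⁴ + 4⁴ + 0⁴ = 81 + 81 + 256 + 0 = 418
418 = (2,10,10)_12 → 2⁴ + 10⁴ + 10⁴ = 16 + 10000 + 10000 = 20016
20016 = (11,7,0,0)_12 → 11⁴ + 7⁴ + 0⁴ + 0⁴ = 14641 + 2401 + 0 + 0 = 17042

17042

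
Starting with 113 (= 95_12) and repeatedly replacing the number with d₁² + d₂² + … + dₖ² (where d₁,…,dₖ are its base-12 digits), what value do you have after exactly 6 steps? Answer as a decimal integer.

113 = (9,5)_12 → 9² + 5² = 81 + 25 = 106
106 = (8,10)_12 → 8² + 10² = 64 + 100 = 164
164 = (1,1,8)_12 → 1² + 1² + 8² = 1 + 1 + 64 = 66
66 = (5,6)_12 → 5² + 6² = 25 + 36 = 61
61 = (5,1)_12 → 5² + 1² = 25 + 1 = 26
26 = (2,2)_12 → 2² + 2² = 4 + 4 = 8

8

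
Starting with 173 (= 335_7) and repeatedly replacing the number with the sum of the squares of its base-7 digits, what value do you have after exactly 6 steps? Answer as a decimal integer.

173 = (3,3,5)_7 → 3² + 3² + 5² = 9 + 9 + 25 = 43
43 = (6,1)_7 → 6² + 1² = 36 + 1 = 37
37 = (5,2)_7 → 5² + 2² = 25 + 4 = 29
29 = (4,1)_7 → 4² + 1² = 16 + 1 = 17
17 = (2,3)_7 → 2² + 3² = 4 + 9 = 13
13 = (1,6)_7 → 1² + 6² = 1 + 36 = 37

37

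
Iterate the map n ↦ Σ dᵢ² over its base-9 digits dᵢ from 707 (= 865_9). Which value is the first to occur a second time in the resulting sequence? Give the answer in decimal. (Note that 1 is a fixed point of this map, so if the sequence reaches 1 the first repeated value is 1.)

1

707 = (8,6,5)_9 → 8² + 6² + 5² = 64 + 36 + 25 = 125
125 = (1,4,8)_9 → 1² + 4² + 8² = 1 + 16 + 64 = 81
81 = (1,0,0)_9 → 1² + 0² + 0² = 1 + 0 + 0 = 1  — reached the fixed point 1.
1 → 1, so 1 is the first repeated value.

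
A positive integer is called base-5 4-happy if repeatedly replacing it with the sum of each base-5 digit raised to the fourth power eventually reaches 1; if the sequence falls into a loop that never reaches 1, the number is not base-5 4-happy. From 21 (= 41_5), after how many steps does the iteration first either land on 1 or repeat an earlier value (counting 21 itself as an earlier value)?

10

21 = (4,1)_5 → 4⁴ + 1⁴ = 257
257 = (2,0,1,2)_5 → 2⁴ + 0⁴ + 1⁴ + 2⁴ = 33
33 = (1,1,3)_5 → 1⁴ + 1⁴ + 3⁴ = 83
83 = (3,1,3)_5 → 3⁴ + 1⁴ + 3⁴ = 163
163 = (1,1,2,3)_5 → 1⁴ + 1⁴ + 2⁴ + 3⁴ = 99
99 = (3,4,4)_5 → 3⁴ + 4⁴ + 4⁴ = 593
593 = (4,3,3,3)_5 → 4⁴ + 3⁴ + 3⁴ + 3⁴ = 499
499 = (3,4,4,4)_5 → 3⁴ + 4⁴ + 4⁴ + 4⁴ = 849
849 = (1,1,3,4,4)_5 → 1⁴ + 1⁴ + 3⁴ + 4⁴ + 4⁴ = 595
595 = (4,3,4,0)_5 → 4⁴ + 3⁴ + 4⁴ + 0⁴ = 593  — 593 repeats.
That took 10 steps.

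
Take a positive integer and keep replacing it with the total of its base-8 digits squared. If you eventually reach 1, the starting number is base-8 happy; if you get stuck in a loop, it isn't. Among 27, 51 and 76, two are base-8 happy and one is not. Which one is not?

27: 27 → 18 → 8 → 1  — reaches 1 (base-8 happy)
51: 51 → 45 → 50 → 40 → 25 → 10 → 5 → 25  — repeats 25 (not base-8 happy)
76: 76 → 18 → 8 → 1  — reaches 1 (base-8 happy)

51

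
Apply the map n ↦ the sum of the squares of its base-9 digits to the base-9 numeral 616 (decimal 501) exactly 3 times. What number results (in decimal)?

53

501 = (6,1,6)_9 → 6² + 1² + 6² = 36 + 1 + 36 = 73
73 = (8,1)_9 → 8² + 1² = 64 + 1 = 65
65 = (7,2)_9 → 7² + 2² = 49 + 4 = 53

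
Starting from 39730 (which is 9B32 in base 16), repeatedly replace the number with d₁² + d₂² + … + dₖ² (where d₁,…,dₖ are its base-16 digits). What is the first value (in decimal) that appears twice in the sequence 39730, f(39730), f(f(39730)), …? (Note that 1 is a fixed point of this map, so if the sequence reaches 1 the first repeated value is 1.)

39730 = (9,11,3,2)_16 → 9² + 11² + 3² + 2² = 81 + 121 + 9 + 4 = 215
215 = (13,7)_16 → 13² + 7² = 169 + 49 = 218
218 = (13,10)_16 → 13² + 10² = 169 + 100 = 269
269 = (1,0,13)_16 → 1² + 0² + 13² = 1 + 0 + 169 = 170
170 = (10,10)_16 → 10² + 10² = 100 + 100 = 200
200 = (12,8)_16 → 12² + 8² = 144 + 64 = 208
208 = (13,0)_16 → 13² + 0² = 169 + 0 = 169
169 = (10,9)_16 → 10² + 9² = 100 + 81 = 181
181 = (11,5)_16 → 11² + 5² = 121 + 25 = 146
146 = (9,2)_16 → 9² + 2² = 81 + 4 = 85
85 = (5,5)_16 → 5² + 5² = 25 + 25 = 50
50 = (3,2)_16 → 3² + 2² = 9 + 4 = 13
13 = (13)_16 → 13² = 169  — 169 already appeared earlier.

169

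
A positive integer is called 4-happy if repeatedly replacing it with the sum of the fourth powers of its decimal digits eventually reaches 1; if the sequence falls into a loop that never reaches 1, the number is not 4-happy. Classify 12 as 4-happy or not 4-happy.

12 → 1⁴ + 2⁴ = 1 + 16 = 17
17 → 1⁴ + 7⁴ = 1 + 2401 = 2402
2402 → 2⁴ + 4⁴ + 0⁴ + 2⁴ = 16 + 256 + 0 + 16 = 288
288 → 2⁴ + 8⁴ + 8⁴ = 16 + 4096 + 4096 = 8208
8208 → 8⁴ + 2⁴ + 0⁴ + 8⁴ = 4096 + 16 + 0 + 4096 = 8208  — 8208 already seen; the sequence cycles without reaching 1.

not 4-happy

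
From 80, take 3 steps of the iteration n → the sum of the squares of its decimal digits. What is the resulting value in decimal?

29

80 → 8² + 0² = 64
64 → 6² + 4² = 52
52 → 5² + 2² = 29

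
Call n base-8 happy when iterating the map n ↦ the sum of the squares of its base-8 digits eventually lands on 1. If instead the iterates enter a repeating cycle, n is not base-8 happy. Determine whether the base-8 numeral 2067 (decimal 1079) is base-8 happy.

1079 = (2,0,6,7)_8 → 2² + 0² + 6² + 7² = 4 + 0 + 36 + 49 = 89
89 = (1,3,1)_8 → 1² + 3² + 1² = 1 + 9 + 1 = 11
11 = (1,3)_8 → 1² + 3² = 1 + 9 = 10
10 = (1,2)_8 → 1² + 2² = 1 + 4 = 5
5 = (5)_8 → 5² = 25
25 = (3,1)_8 → 3² + 1² = 9 + 1 = 10  — 10 already seen; the sequence cycles without reaching 1.

not base-8 happy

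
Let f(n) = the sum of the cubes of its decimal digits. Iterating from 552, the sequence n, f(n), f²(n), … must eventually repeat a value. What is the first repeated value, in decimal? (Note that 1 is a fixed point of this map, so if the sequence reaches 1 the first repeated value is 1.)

153

552 → 5³ + 5³ + 2³ = 125 + 125 + 8 = 258
258 → 2³ + 5³ + 8³ = 8 + 125 + 512 = 645
645 → 6³ + 4³ + 5³ = 216 + 64 + 125 = 405
405 → 4³ + 0³ + 5³ = 64 + 0 + 125 = 189
189 → 1³ + 8³ + 9³ = 1 + 512 + 729 = 1242
1242 → 1³ + 2³ + 4³ + 2³ = 1 + 8 + 64 + 8 = 81
81 → 8³ + 1³ = 512 + 1 = 513
513 → 5³ + 1³ + 3³ = 125 + 1 + 27 = 153
153 → 1³ + 5³ + 3³ = 1 + 125 + 27 = 153  — 153 already appeared earlier.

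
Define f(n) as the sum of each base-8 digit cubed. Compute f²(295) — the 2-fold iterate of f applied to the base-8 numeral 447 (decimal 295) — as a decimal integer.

694

295 = (4,4,7)_8 → 4³ + 4³ + 7³ = 64 + 64 + 343 = 471
471 = (7,2,7)_8 → 7³ + 2³ + 7³ = 343 + 8 + 343 = 694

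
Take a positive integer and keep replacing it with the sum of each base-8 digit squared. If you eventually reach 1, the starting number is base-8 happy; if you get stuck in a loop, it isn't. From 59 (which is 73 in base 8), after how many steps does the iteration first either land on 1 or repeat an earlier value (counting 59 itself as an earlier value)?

10

59 = (7,3)_8 → 7² + 3² = 58
58 = (7,2)_8 → 7² + 2² = 53
53 = (6,5)_8 → 6² + 5² = 61
61 = (7,5)_8 → 7² + 5² = 74
74 = (1,1,2)_8 → 1² + 1² + 2² = 6
6 = (6)_8 → 6² = 36
36 = (4,4)_8 → 4² + 4² = 32
32 = (4,0)_8 → 4² + 0² = 16
16 = (2,0)_8 → 2² + 0² = 4
4 = (4)_8 → 4² = 16  — 16 repeats.
That took 10 steps.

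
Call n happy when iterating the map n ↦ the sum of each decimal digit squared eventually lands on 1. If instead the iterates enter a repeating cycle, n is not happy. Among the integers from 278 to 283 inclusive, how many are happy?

1

278: 278 → 117 → 51 → 26 → 40 → 16 → 37 → 58 → 89 → 145 → 42 → 20 → 4 → 16  — not happy
279: 279 → 134 → 26 → 40 → 16 → 37 → 58 → 89 → 145 → 42 → 20 → 4 → 16  — not happy
280: 280 → 68 → 100 → 1  — happy
281: 281 → 69 → 117 → 51 → 26 → 40 → 16 → 37 → 58 → 89 → 145 → 42 → 20 → 4 → 16  — not happy
282: 282 → 72 → 53 → 34 → 25 → 29 → 85 → 89 → 145 → 42 → 20 → 4 → 16 → 37 → 58 → 89  — not happy
283: 283 → 77 → 98 → 145 → 42 → 20 → 4 → 16 → 37 → 58 → 89 → 145  — not happy
happy: 280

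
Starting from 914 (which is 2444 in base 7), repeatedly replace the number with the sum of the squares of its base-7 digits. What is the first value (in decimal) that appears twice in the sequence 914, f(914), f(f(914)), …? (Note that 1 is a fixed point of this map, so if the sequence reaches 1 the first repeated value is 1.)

10

914 = (2,4,4,4)_7 → 2² + 4² + 4² + 4² = 4 + 16 + 16 + 16 = 52
52 = (1,0,3)_7 → 1² + 0² + 3² = 1 + 0 + 9 = 10
10 = (1,3)_7 → 1² + 3² = 1 + 9 = 10  — 10 already appeared earlier.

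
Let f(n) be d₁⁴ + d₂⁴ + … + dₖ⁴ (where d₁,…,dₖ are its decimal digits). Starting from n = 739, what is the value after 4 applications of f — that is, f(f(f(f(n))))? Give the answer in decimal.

739 → 7⁴ + 3⁴ + 9⁴ = 2401 + 81 + 6561 = 9043
9043 → 9⁴ + 0⁴ + 4⁴ + 3⁴ = 6561 + 0 + 256 + 81 = 6898
6898 → 6⁴ + 8⁴ + 9⁴ + 8⁴ = 1296 + 4096 + 6561 + 4096 = 16049
16049 → 1⁴ + 6⁴ + 0⁴ + 4⁴ + 9⁴ = 1 + 1296 + 0 + 256 + 6561 = 8114

8114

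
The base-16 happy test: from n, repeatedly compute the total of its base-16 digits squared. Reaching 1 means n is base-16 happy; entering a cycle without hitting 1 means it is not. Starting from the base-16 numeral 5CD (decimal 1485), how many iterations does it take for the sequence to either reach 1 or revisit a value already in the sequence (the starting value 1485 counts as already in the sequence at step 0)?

1485 = (5,12,13)_16 → 5² + 12² + 13² = 338
338 = (1,5,2)_16 → 1² + 5² + 2² = 30
30 = (1,14)_16 → 1² + 14² = 197
197 = (12,5)_16 → 12² + 5² = 169
169 = (10,9)_16 → 10² + 9² = 181
181 = (11,5)_16 → 11² + 5² = 146
146 = (9,2)_16 → 9² + 2² = 85
85 = (5,5)_16 → 5² + 5² = 50
50 = (3,2)_16 → 3² + 2² = 13
13 = (13)_16 → 13² = 169  — 169 repeats.
That took 10 steps.

10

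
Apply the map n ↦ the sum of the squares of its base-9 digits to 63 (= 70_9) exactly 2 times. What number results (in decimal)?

41

63 = (7,0)_9 → 49
49 = (5,4)_9 → 41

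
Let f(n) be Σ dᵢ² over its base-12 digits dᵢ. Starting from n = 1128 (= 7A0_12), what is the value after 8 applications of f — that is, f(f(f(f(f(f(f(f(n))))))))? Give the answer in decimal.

128

1128 = (7,10,0)_12 → 7² + 10² + 0² = 149
149 = (1,0,5)_12 → 1² + 0² + 5² = 26
26 = (2,2)_12 → 2² + 2² = 8
8 = (8)_12 → 8² = 64
64 = (5,4)_12 → 5² + 4² = 41
41 = (3,5)_12 → 3² + 5² = 34
34 = (2,10)_12 → 2² + 10² = 104
104 = (8,8)_12 → 8² + 8² = 128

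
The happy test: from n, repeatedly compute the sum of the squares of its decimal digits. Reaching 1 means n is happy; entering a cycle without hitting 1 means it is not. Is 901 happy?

901 → 82
82 → 68
68 → 100
100 → 1  — reached 1.

happy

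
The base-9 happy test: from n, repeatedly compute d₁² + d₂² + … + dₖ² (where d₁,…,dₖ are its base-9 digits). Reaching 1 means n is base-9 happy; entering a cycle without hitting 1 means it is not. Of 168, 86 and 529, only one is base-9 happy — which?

529

168: 168 → 40 → 32 → 34 → 58 → 52 → 74 → 68 → 74  — repeats 74 (not base-9 happy)
86: 86 → 26 → 68 → 74 → 68  — repeats 68 (not base-9 happy)
529: 529 → 101 → 9 → 1  — reaches 1 (base-9 happy)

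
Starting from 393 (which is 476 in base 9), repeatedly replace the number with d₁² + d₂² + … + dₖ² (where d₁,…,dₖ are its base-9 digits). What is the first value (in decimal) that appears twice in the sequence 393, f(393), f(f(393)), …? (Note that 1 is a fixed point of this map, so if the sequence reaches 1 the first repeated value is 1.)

393 = (4,7,6)_9 → 4² + 7² + 6² = 101
101 = (1,2,2)_9 → 1² + 2² + 2² = 9
9 = (1,0)_9 → 1² + 0² = 1  — reached the fixed point 1.
1 → 1, so 1 is the first repeated value.

1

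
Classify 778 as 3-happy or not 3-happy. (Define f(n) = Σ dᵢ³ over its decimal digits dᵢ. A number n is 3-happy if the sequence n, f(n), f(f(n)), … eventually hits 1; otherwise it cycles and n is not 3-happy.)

3-happy

778 → 7³ + 7³ + 8³ = 1198
1198 → 1³ + 1³ + 9³ + 8³ = 1243
1243 → 1³ + 2³ + 4³ + 3³ = 100
100 → 1³ + 0³ + 0³ = 1  — reached 1.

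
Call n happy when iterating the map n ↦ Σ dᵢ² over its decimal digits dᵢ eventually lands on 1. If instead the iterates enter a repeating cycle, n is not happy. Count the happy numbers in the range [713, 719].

1

713: 713 → 59 → 106 → 37 → 58 → 89 → 145 → 42 → 20 → 4 → 16 → 37  — not happy
714: 714 → 66 → 72 → 53 → 34 → 25 → 29 → 85 → 89 → 145 → 42 → 20 → 4 → 16 → 37 → 58 → 89  — not happy
715: 715 → 75 → 74 → 65 → 61 → 37 → 58 → 89 → 145 → 42 → 20 → 4 → 16 → 37  — not happy
716: 716 → 86 → 100 → 1  — happy
717: 717 → 99 → 162 → 41 → 17 → 50 → 25 → 29 → 85 → 89 → 145 → 42 → 20 → 4 → 16 → 37 → 58 → 89  — not happy
718: 718 → 114 → 18 → 65 → 61 → 37 → 58 → 89 → 145 → 42 → 20 → 4 → 16 → 37  — not happy
719: 719 → 131 → 11 → 2 → 4 → 16 → 37 → 58 → 89 → 145 → 42 → 20 → 4  — not happy
happy: 716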